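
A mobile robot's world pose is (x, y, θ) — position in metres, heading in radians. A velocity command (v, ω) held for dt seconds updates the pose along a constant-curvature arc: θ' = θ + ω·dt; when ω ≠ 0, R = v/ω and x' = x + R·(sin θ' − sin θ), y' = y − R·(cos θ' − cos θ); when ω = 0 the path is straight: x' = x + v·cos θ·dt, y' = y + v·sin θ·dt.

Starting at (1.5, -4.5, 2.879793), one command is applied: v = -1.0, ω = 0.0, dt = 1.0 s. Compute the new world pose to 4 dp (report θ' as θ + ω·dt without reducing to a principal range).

(2.4659, -4.7588, 2.8798)

θ' = 2.8798 + 0.0·1.0 = 2.8798
ω = 0 → straight: x' = 1.5 + -1.0·cos(2.8798)·1.0 = 2.4659
y' = -4.5 + -1.0·sin(2.8798)·1.0 = -4.7588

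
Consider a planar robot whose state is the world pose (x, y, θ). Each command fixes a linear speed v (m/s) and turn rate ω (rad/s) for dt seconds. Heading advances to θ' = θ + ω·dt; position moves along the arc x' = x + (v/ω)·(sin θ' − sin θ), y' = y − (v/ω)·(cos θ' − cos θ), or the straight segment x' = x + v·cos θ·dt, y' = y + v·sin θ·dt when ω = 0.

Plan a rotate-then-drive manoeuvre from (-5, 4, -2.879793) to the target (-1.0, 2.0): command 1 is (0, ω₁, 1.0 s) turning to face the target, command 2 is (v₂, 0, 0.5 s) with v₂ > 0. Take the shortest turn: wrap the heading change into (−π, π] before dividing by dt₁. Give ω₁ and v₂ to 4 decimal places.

ω₁ = 2.4161, v₂ = 8.9443

heading to target = atan2(2−4, -1−-5) = -0.4636
Δθ = wrap(-0.4636 − -2.8798) = 2.4161; ω₁ = Δθ/dt₁ = 2.4161
distance = √((-1−-5)² + (2−4)²) = 4.4721; v₂ = distance/dt₂ = 8.9443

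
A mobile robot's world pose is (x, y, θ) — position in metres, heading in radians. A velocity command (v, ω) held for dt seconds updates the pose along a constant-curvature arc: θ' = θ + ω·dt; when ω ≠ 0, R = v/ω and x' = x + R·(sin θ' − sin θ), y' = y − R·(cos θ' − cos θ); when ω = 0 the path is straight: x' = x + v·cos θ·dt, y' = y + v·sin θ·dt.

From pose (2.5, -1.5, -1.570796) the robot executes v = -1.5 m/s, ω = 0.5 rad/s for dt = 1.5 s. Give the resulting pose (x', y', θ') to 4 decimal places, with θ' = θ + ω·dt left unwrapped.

(1.6951, 0.5449, -0.8208)

θ' = -1.5708 + 0.5·1.5 = -0.8208
R = v/ω = -1.5/0.5 = -3.0000
x' = 2.5 + -3.0000·(sin -0.8208 − sin -1.5708) = 1.6951
y' = -1.5 − -3.0000·(cos -0.8208 − cos -1.5708) = 0.5449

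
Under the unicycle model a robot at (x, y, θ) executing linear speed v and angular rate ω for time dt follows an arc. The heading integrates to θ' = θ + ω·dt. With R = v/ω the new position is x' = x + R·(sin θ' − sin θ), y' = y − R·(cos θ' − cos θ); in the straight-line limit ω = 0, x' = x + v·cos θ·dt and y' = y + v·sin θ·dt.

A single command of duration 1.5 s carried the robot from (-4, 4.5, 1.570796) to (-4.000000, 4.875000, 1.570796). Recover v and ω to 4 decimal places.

Δθ = 1.570796 − 1.570796 = 0.000000
ω = Δθ/dt = 0.000000/1.5 = 0.0000
ω = 0 → v = (Δx·cos θ + Δy·sin θ)/dt = 0.2500

v = 0.2500, ω = 0.0000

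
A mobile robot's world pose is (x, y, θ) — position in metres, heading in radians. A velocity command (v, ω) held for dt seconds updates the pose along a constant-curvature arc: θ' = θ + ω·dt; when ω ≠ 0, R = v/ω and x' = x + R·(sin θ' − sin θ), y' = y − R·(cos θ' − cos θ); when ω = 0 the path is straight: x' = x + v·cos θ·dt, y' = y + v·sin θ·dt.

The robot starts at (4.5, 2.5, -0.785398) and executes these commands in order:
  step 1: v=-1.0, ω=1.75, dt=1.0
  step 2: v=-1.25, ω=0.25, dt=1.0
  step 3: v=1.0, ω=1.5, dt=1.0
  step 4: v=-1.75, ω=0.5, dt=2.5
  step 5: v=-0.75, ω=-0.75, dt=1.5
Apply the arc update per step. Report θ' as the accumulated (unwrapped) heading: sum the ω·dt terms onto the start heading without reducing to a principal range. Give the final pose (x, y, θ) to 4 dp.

(7.7468, 3.2360, 2.8396)

step 1: θ'=0.9646 (R=-0.5714) → pose (3.6263, 2.4215, 0.9646)
step 2: θ'=1.2146 (R=-5.0000) → pose (3.0493, 1.3163, 1.2146)
step 3: θ'=2.7146 (R=0.6667) → pose (2.7006, 2.1556, 2.7146)
step 4: θ'=3.9646 (R=-3.5000) → pose (6.7162, 2.9613, 3.9646)
step 5: θ'=2.8396 (R=1.0000) → pose (7.7468, 3.2360, 2.8396)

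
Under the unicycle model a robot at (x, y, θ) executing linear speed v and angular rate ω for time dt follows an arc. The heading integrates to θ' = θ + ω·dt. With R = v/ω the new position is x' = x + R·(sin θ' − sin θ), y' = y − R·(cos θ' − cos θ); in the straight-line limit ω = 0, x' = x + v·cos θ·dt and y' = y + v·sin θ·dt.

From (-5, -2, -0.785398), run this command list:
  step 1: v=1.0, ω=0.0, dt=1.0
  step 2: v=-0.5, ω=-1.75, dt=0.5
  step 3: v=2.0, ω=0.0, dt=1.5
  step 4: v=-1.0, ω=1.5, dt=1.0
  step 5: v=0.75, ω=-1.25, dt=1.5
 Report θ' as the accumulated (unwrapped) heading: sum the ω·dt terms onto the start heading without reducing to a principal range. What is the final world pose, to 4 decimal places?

(-4.7608, -5.6108, -2.0354)

step 1: θ'=-0.7854 (straight) → pose (-4.2929, -2.7071, -0.7854)
step 2: θ'=-1.6604 (R=0.2857) → pose (-4.3754, -2.4795, -1.6604)
step 3: θ'=-1.6604 (straight) → pose (-4.6439, -5.4675, -1.6604)
step 4: θ'=-0.1604 (R=-0.6667) → pose (-5.2014, -4.7497, -0.1604)
step 5: θ'=-2.0354 (R=-0.6000) → pose (-4.7608, -5.6108, -2.0354)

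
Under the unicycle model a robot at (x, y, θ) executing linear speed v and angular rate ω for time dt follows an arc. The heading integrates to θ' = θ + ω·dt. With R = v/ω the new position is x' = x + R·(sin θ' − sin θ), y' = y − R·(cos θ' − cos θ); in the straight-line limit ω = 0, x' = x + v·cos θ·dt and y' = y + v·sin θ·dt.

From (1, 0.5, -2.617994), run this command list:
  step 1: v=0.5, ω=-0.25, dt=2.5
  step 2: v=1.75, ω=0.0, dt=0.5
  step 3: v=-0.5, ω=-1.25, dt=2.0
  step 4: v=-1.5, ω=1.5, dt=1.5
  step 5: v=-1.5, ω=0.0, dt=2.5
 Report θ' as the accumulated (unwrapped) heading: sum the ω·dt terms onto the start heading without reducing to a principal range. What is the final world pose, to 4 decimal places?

(2.7832, -3.4974, -3.4930)

step 1: θ'=-3.2430 (R=-2.0000) → pose (-0.2025, 0.2423, -3.2430)
step 2: θ'=-3.2430 (straight) → pose (-1.0730, 0.3309, -3.2430)
step 3: θ'=-5.7430 (R=0.4000) → pose (-0.9077, -0.4101, -5.7430)
step 4: θ'=-3.4930 (R=-1.0000) → pose (-0.7376, -2.2066, -3.4930)
step 5: θ'=-3.4930 (straight) → pose (2.7832, -3.4974, -3.4930)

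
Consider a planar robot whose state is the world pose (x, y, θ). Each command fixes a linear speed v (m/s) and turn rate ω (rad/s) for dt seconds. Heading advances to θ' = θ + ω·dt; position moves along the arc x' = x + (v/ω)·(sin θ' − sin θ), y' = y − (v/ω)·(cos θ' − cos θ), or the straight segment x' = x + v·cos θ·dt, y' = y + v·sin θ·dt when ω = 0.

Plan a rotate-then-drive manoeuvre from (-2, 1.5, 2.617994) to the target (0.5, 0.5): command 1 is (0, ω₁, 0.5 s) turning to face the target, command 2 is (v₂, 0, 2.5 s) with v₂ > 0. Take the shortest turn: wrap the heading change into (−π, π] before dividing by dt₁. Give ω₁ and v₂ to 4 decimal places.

ω₁ = -5.9970, v₂ = 1.0770

heading to target = atan2(0.5−1.5, 0.5−-2) = -0.3805
Δθ = wrap(-0.3805 − 2.6180) = -2.9985; ω₁ = Δθ/dt₁ = -5.9970
distance = √((0.5−-2)² + (0.5−1.5)²) = 2.6926; v₂ = distance/dt₂ = 1.0770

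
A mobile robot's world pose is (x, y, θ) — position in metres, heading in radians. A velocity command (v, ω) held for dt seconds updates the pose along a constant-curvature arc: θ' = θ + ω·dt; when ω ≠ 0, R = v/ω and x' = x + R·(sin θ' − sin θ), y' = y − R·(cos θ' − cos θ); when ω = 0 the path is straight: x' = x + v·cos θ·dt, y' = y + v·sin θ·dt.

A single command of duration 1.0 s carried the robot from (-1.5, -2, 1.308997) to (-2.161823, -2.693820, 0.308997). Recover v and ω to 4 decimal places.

Δθ = 0.308997 − 1.308997 = -1.000000
ω = Δθ/dt = -1.000000/1.0 = -1.0000
R = −Δy/(cos θ' − cos θ) = 1.0000
v = R·ω = 1.0000·-1.0000 = -1.0000

v = -1.0000, ω = -1.0000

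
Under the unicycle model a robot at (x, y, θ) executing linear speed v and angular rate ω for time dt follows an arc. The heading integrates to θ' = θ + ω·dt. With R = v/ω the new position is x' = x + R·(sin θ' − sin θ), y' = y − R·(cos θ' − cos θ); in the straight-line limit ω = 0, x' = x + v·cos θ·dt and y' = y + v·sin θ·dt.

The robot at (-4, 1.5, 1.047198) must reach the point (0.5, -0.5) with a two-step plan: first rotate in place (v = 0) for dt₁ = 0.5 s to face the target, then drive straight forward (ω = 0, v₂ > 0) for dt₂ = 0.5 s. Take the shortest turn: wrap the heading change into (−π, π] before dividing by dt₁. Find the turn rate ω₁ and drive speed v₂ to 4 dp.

heading to target = atan2(-0.5−1.5, 0.5−-4) = -0.4182
Δθ = wrap(-0.4182 − 1.0472) = -1.4654; ω₁ = Δθ/dt₁ = -2.9308
distance = √((0.5−-4)² + (-0.5−1.5)²) = 4.9244; v₂ = distance/dt₂ = 9.8489

ω₁ = -2.9308, v₂ = 9.8489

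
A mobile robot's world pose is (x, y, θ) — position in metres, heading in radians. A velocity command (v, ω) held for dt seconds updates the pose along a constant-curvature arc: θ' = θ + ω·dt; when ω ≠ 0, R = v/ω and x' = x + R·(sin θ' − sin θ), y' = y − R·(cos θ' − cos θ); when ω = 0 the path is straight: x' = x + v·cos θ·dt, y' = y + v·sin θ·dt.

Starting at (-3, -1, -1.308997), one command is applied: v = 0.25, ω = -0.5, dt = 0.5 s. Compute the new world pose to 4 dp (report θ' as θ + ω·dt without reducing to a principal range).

θ' = -1.3090 + -0.5·0.5 = -1.5590
R = v/ω = 0.25/-0.5 = -0.5000
x' = -3 + -0.5000·(sin -1.5590 − sin -1.3090) = -2.9830
y' = -1 − -0.5000·(cos -1.5590 − cos -1.3090) = -1.1235

(-2.9830, -1.1235, -1.5590)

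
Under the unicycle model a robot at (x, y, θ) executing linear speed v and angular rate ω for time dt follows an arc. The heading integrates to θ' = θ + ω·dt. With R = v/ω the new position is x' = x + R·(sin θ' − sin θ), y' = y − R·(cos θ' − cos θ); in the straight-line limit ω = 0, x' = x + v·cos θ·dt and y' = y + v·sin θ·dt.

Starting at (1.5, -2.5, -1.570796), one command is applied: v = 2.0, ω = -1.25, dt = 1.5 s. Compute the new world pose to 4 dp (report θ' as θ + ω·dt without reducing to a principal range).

(-0.5793, -4.0265, -3.4458)

θ' = -1.5708 + -1.25·1.5 = -3.4458
R = v/ω = 2.0/-1.25 = -1.6000
x' = 1.5 + -1.6000·(sin -3.4458 − sin -1.5708) = -0.5793
y' = -2.5 − -1.6000·(cos -3.4458 − cos -1.5708) = -4.0265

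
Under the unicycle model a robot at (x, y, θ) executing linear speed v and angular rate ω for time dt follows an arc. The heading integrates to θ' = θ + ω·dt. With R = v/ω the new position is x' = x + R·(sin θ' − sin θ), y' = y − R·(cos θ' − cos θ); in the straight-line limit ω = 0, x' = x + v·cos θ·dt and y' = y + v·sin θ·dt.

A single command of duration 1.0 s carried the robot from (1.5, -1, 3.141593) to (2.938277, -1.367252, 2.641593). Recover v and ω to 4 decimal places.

Δθ = 2.641593 − 3.141593 = -0.500000
ω = Δθ/dt = -0.500000/1.0 = -0.5000
R = Δx/(sin θ' − sin θ) = 3.0000
v = R·ω = 3.0000·-0.5000 = -1.5000

v = -1.5000, ω = -0.5000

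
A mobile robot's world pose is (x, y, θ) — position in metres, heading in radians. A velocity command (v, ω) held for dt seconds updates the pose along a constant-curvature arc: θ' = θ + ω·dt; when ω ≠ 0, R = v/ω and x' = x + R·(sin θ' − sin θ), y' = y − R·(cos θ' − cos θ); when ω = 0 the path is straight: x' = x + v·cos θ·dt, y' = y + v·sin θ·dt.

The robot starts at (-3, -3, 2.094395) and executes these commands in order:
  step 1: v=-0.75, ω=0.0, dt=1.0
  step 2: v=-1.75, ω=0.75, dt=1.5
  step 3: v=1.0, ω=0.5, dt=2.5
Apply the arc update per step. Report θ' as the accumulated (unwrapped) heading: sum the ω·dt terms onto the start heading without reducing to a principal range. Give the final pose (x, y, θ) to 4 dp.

(-2.2087, -6.3219, 4.4694)

step 1: θ'=2.0944 (straight) → pose (-2.6250, -3.6495, 2.0944)
step 2: θ'=3.2194 (R=-2.3333) → pose (-0.4229, -4.8091, 3.2194)
step 3: θ'=4.4694 (R=2.0000) → pose (-2.2087, -6.3219, 4.4694)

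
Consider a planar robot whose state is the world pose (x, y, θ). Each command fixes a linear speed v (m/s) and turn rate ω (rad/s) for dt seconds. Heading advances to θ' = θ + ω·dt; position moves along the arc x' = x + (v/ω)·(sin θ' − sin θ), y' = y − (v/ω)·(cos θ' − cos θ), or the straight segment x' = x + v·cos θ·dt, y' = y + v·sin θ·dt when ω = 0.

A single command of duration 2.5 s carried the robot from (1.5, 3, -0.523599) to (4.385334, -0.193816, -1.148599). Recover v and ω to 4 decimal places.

Δθ = -1.148599 − -0.523599 = -0.625000
ω = Δθ/dt = -0.625000/2.5 = -0.2500
R = −Δy/(cos θ' − cos θ) = -7.0000
v = R·ω = -7.0000·-0.2500 = 1.7500

v = 1.7500, ω = -0.2500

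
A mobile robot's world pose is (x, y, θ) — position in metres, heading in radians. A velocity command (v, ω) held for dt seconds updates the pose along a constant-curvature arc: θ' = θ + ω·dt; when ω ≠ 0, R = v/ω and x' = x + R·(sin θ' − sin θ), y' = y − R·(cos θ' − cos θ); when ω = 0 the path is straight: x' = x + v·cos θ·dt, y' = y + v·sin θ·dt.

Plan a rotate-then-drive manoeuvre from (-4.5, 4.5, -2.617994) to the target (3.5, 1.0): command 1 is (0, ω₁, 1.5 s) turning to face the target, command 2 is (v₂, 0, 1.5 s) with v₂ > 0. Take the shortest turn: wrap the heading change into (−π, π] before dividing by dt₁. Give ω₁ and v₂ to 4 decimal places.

heading to target = atan2(1−4.5, 3.5−-4.5) = -0.4124
Δθ = wrap(-0.4124 − -2.6180) = 2.2056; ω₁ = Δθ/dt₁ = 1.4704
distance = √((3.5−-4.5)² + (1−4.5)²) = 8.7321; v₂ = distance/dt₂ = 5.8214

ω₁ = 1.4704, v₂ = 5.8214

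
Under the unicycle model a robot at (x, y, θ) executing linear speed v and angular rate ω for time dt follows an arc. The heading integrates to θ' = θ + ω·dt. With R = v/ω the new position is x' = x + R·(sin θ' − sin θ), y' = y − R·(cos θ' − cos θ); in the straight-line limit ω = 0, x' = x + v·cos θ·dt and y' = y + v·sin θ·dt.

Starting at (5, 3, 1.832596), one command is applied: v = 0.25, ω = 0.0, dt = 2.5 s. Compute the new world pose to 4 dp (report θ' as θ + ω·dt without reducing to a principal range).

θ' = 1.8326 + 0.0·2.5 = 1.8326
ω = 0 → straight: x' = 5 + 0.25·cos(1.8326)·2.5 = 4.8382
y' = 3 + 0.25·sin(1.8326)·2.5 = 3.6037

(4.8382, 3.6037, 1.8326)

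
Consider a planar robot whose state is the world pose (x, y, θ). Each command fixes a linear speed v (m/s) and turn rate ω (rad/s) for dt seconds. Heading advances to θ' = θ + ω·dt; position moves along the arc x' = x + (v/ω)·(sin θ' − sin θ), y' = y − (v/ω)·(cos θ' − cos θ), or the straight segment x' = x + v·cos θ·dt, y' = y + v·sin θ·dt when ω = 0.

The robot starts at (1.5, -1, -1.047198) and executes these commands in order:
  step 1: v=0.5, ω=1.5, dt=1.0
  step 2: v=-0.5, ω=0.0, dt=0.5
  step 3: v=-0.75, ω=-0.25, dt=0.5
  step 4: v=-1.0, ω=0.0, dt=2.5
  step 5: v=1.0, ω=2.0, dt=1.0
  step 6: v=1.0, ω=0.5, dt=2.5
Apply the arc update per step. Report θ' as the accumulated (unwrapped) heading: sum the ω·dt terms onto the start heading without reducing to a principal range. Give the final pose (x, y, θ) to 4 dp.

step 1: θ'=0.4528 (R=0.3333) → pose (1.9345, -1.1331, 0.4528)
step 2: θ'=0.4528 (straight) → pose (1.7097, -1.2424, 0.4528)
step 3: θ'=0.3278 (R=3.0000) → pose (1.3631, -1.3850, 0.3278)
step 4: θ'=0.3278 (straight) → pose (-1.0038, -2.1899, 0.3278)
step 5: θ'=2.3278 (R=0.5000) → pose (-0.8013, -1.3732, 2.3278)
step 6: θ'=3.5778 (R=2.0000) → pose (-3.1001, -0.9340, 3.5778)

(-3.1001, -0.9340, 3.5778)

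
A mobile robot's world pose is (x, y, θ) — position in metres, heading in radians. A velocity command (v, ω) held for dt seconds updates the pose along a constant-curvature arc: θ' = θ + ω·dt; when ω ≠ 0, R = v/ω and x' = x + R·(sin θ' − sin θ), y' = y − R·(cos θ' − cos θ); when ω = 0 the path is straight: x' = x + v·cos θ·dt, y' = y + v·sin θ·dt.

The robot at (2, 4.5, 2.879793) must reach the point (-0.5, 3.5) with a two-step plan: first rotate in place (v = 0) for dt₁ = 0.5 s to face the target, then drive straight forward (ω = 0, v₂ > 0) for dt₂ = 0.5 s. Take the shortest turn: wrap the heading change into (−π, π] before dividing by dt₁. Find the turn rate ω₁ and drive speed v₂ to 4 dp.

ω₁ = 1.2846, v₂ = 5.3852

heading to target = atan2(3.5−4.5, -0.5−2) = -2.7611
Δθ = wrap(-2.7611 − 2.8798) = 0.6423; ω₁ = Δθ/dt₁ = 1.2846
distance = √((-0.5−2)² + (3.5−4.5)²) = 2.6926; v₂ = distance/dt₂ = 5.3852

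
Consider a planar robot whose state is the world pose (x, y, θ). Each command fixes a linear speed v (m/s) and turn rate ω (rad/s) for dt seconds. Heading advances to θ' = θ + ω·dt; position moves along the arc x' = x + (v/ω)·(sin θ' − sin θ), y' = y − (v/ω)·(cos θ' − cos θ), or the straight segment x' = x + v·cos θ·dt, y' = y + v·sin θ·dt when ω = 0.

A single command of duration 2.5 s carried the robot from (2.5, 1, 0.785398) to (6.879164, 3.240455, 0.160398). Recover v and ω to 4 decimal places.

Δθ = 0.160398 − 0.785398 = -0.625000
ω = Δθ/dt = -0.625000/2.5 = -0.2500
R = Δx/(sin θ' − sin θ) = -8.0000
v = R·ω = -8.0000·-0.2500 = 2.0000

v = 2.0000, ω = -0.2500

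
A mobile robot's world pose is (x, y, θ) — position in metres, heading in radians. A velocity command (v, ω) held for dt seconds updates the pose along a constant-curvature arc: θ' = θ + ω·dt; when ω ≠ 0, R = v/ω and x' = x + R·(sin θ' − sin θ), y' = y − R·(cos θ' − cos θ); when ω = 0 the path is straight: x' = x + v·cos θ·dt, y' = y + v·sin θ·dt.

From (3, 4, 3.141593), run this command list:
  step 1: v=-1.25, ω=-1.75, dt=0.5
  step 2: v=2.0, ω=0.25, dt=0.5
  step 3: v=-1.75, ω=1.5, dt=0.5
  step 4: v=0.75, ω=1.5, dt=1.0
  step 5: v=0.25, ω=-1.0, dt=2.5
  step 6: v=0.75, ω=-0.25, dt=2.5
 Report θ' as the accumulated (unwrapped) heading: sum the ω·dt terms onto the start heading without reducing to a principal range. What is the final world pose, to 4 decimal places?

step 1: θ'=2.2666 (R=0.7143) → pose (3.5482, 3.7436, 2.2666)
step 2: θ'=2.3916 (R=8.0000) → pose (2.8610, 4.4691, 2.3916)
step 3: θ'=3.1416 (R=-1.1667) → pose (3.6563, 4.1561, 3.1416)
step 4: θ'=4.6416 (R=0.5000) → pose (3.1575, 3.6914, 4.6416)
step 5: θ'=2.1416 (R=-0.2500) → pose (2.6978, 3.5741, 2.1416)
step 6: θ'=1.5166 (R=-3.0000) → pose (2.2266, 5.3575, 1.5166)

(2.2266, 5.3575, 1.5166)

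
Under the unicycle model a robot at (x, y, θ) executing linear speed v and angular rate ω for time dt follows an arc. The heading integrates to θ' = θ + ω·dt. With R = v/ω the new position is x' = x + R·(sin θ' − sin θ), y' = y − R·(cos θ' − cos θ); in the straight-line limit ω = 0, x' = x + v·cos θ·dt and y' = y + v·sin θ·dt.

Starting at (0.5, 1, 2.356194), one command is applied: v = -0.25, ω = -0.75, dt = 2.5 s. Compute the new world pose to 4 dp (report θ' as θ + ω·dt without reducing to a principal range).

θ' = 2.3562 + -0.75·2.5 = 0.4812
R = v/ω = -0.25/-0.75 = 0.3333
x' = 0.5 + 0.3333·(sin 0.4812 − sin 2.3562) = 0.4186
y' = 1 − 0.3333·(cos 0.4812 − cos 2.3562) = 0.4688

(0.4186, 0.4688, 0.4812)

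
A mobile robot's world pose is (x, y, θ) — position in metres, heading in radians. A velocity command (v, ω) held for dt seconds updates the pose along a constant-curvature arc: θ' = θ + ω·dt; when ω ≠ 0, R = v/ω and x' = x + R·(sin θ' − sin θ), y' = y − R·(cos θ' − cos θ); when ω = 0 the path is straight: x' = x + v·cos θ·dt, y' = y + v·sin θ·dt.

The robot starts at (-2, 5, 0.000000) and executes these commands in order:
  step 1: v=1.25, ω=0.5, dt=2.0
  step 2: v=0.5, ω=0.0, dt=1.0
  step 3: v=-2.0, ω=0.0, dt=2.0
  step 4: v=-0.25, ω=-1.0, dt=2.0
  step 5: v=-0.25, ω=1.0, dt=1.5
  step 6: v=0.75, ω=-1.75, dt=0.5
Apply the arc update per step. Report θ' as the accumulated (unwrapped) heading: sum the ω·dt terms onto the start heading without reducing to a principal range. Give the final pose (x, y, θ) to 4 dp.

(-2.1759, 3.3111, -0.3750)

step 1: θ'=1.0000 (R=2.5000) → pose (0.1037, 6.1492, 1.0000)
step 2: θ'=1.0000 (straight) → pose (0.3738, 6.5700, 1.0000)
step 3: θ'=1.0000 (straight) → pose (-1.7874, 3.2041, 1.0000)
step 4: θ'=-1.0000 (R=0.2500) → pose (-2.2081, 3.2041, -1.0000)
step 5: θ'=0.5000 (R=-0.2500) → pose (-2.5383, 3.2884, 0.5000)
step 6: θ'=-0.3750 (R=-0.4286) → pose (-2.1759, 3.3111, -0.3750)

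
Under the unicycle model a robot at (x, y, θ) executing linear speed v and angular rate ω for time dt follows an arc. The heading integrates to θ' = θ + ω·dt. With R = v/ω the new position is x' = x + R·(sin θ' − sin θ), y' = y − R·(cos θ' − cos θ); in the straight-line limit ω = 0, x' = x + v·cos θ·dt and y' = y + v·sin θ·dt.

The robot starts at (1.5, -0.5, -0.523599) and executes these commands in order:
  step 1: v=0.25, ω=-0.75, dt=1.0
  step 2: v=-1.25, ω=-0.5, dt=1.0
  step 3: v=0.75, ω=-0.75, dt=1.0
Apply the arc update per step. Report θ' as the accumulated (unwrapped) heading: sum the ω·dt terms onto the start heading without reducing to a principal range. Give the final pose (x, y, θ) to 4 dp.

step 1: θ'=-1.2736 (R=-0.3333) → pose (1.6521, -0.6911, -1.2736)
step 2: θ'=-1.7736 (R=2.5000) → pose (1.5937, 0.5446, -1.7736)
step 3: θ'=-2.5236 (R=-1.0000) → pose (1.1936, -0.0690, -2.5236)

(1.1936, -0.0690, -2.5236)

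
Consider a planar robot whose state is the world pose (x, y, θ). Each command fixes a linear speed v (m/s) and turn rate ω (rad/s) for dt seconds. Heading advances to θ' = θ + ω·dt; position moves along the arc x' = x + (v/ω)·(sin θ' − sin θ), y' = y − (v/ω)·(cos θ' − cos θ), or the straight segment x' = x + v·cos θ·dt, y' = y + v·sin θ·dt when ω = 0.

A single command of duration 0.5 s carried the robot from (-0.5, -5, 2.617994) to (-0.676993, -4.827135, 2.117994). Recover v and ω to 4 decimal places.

Δθ = 2.117994 − 2.617994 = -0.500000
ω = Δθ/dt = -0.500000/0.5 = -1.0000
R = Δx/(sin θ' − sin θ) = -0.5000
v = R·ω = -0.5000·-1.0000 = 0.5000

v = 0.5000, ω = -1.0000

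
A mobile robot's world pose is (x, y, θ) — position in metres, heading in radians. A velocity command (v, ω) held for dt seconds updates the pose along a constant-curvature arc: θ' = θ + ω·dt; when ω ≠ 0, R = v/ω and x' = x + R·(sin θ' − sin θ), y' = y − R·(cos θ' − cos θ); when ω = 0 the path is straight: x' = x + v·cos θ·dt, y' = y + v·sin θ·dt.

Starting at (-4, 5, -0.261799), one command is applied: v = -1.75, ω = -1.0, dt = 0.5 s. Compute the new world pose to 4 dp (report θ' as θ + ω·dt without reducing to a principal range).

θ' = -0.2618 + -1.0·0.5 = -0.7618
R = v/ω = -1.75/-1.0 = 1.7500
x' = -4 + 1.7500·(sin -0.7618 − sin -0.2618) = -4.7550
y' = 5 − 1.7500·(cos -0.7618 − cos -0.2618) = 5.4241

(-4.7550, 5.4241, -0.7618)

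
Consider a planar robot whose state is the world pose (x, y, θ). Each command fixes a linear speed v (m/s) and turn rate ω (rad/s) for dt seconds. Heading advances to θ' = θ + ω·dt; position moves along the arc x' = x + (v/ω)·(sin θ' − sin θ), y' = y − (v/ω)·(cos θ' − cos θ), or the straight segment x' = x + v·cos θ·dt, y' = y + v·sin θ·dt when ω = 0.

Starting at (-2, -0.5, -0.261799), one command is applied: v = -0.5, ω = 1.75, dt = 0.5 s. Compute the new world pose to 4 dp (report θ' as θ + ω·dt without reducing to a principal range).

(-2.2384, -0.5423, 0.6132)

θ' = -0.2618 + 1.75·0.5 = 0.6132
R = v/ω = -0.5/1.75 = -0.2857
x' = -2 + -0.2857·(sin 0.6132 − sin -0.2618) = -2.2384
y' = -0.5 − -0.2857·(cos 0.6132 − cos -0.2618) = -0.5423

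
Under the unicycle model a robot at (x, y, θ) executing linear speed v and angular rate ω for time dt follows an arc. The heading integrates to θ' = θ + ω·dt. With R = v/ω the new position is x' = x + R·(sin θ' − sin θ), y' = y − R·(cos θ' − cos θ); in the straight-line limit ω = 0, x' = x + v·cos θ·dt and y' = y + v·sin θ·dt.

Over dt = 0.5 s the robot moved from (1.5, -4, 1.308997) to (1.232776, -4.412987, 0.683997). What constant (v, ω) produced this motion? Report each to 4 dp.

v = -1.0000, ω = -1.2500

Δθ = 0.683997 − 1.308997 = -0.625000
ω = Δθ/dt = -0.625000/0.5 = -1.2500
R = −Δy/(cos θ' − cos θ) = 0.8000
v = R·ω = 0.8000·-1.2500 = -1.0000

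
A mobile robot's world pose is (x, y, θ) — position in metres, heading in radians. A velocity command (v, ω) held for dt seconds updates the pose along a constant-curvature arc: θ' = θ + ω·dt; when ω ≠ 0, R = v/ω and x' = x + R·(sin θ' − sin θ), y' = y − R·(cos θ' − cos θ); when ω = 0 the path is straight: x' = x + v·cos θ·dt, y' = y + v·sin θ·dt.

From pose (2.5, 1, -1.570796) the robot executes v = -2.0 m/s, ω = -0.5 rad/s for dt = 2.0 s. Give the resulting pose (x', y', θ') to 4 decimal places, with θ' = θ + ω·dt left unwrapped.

θ' = -1.5708 + -0.5·2.0 = -2.5708
R = v/ω = -2.0/-0.5 = 4.0000
x' = 2.5 + 4.0000·(sin -2.5708 − sin -1.5708) = 4.3388
y' = 1 − 4.0000·(cos -2.5708 − cos -1.5708) = 4.3659

(4.3388, 4.3659, -2.5708)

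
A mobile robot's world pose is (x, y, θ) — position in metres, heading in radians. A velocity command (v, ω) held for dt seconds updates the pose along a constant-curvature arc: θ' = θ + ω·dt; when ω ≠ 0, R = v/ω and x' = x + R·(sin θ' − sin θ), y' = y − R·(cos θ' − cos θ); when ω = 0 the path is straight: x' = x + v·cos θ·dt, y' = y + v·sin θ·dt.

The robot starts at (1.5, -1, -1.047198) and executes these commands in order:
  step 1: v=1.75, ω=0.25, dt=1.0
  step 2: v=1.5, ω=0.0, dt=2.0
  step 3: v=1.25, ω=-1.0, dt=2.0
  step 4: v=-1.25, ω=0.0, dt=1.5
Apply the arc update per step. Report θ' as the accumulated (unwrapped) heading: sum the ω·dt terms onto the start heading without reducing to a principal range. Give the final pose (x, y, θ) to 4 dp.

(5.9432, -5.9541, -2.7972)

step 1: θ'=-0.7972 (R=7.0000) → pose (2.5544, -2.3910, -0.7972)
step 2: θ'=-0.7972 (straight) → pose (4.6505, -4.5372, -0.7972)
step 3: θ'=-2.7972 (R=-1.2500) → pose (4.1783, -6.5872, -2.7972)
step 4: θ'=-2.7972 (straight) → pose (5.9432, -5.9541, -2.7972)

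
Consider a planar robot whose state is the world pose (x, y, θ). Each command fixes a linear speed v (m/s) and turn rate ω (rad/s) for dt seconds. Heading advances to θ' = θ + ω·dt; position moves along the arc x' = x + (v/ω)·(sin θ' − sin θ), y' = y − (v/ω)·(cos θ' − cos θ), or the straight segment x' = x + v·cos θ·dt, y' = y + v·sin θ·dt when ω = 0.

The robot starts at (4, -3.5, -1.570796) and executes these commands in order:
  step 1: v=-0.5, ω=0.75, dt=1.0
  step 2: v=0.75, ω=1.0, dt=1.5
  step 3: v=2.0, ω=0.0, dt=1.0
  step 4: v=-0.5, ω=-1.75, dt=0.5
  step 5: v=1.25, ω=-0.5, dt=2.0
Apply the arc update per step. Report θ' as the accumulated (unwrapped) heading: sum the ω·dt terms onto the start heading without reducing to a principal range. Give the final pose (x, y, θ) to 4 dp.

(8.0020, -3.4561, -1.1958)

step 1: θ'=-0.8208 (R=-0.6667) → pose (3.8211, -3.0456, -0.8208)
step 2: θ'=0.6792 (R=0.7500) → pose (4.8410, -3.1179, 0.6792)
step 3: θ'=0.6792 (straight) → pose (6.3972, -1.8616, 0.6792)
step 4: θ'=-0.1958 (R=0.2857) → pose (6.1621, -1.9195, -0.1958)
step 5: θ'=-1.1958 (R=-2.5000) → pose (8.0020, -3.4561, -1.1958)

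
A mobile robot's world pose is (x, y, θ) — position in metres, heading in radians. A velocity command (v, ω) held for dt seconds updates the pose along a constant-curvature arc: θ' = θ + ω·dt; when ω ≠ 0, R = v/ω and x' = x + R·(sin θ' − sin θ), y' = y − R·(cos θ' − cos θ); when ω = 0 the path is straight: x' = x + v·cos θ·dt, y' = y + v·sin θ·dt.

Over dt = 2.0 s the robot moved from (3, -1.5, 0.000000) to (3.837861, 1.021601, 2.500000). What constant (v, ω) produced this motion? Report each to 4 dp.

Δθ = 2.500000 − 0.000000 = 2.500000
ω = Δθ/dt = 2.500000/2.0 = 1.2500
R = −Δy/(cos θ' − cos θ) = 1.4000
v = R·ω = 1.4000·1.2500 = 1.7500

v = 1.7500, ω = 1.2500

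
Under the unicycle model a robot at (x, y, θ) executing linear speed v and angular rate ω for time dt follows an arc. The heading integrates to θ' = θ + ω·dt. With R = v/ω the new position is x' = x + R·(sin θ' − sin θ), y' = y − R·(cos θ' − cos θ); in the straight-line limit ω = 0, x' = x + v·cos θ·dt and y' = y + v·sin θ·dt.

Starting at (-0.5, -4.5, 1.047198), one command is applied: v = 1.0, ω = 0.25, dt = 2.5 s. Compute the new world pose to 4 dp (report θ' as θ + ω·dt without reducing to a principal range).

(0.0154, -2.0951, 1.6722)

θ' = 1.0472 + 0.25·2.5 = 1.6722
R = v/ω = 1.0/0.25 = 4.0000
x' = -0.5 + 4.0000·(sin 1.6722 − sin 1.0472) = 0.0154
y' = -4.5 − 4.0000·(cos 1.6722 − cos 1.0472) = -2.0951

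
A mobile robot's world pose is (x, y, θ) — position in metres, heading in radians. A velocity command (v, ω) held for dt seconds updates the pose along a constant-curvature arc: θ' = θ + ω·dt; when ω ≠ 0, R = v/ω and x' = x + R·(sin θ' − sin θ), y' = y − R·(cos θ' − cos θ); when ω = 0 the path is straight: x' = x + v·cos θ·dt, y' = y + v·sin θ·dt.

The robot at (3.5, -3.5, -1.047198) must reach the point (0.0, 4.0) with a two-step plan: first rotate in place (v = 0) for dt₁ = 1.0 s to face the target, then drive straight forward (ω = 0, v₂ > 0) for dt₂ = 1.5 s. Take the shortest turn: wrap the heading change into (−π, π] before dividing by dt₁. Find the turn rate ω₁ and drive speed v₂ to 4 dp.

ω₁ = 3.0546, v₂ = 5.5176

heading to target = atan2(4−-3.5, 0−3.5) = 2.0074
Δθ = wrap(2.0074 − -1.0472) = 3.0546; ω₁ = Δθ/dt₁ = 3.0546
distance = √((0−3.5)² + (4−-3.5)²) = 8.2765; v₂ = distance/dt₂ = 5.5176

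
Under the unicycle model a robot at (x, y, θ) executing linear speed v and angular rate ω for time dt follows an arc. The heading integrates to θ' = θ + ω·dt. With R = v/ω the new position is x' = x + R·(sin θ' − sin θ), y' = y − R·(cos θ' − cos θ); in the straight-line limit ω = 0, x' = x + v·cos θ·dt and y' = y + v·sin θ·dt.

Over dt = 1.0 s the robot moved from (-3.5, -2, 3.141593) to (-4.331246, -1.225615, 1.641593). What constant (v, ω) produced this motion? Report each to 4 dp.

v = 1.2500, ω = -1.5000

Δθ = 1.641593 − 3.141593 = -1.500000
ω = Δθ/dt = -1.500000/1.0 = -1.5000
R = Δx/(sin θ' − sin θ) = -0.8333
v = R·ω = -0.8333·-1.5000 = 1.2500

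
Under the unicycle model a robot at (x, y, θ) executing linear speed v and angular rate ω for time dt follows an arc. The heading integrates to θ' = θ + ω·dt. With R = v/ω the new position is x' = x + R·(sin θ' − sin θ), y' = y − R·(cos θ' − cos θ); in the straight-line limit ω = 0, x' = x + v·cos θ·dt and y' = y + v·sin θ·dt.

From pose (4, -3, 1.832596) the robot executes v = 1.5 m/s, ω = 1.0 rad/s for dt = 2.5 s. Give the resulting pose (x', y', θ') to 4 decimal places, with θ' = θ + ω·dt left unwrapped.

(1.1580, -2.8321, 4.3326)

θ' = 1.8326 + 1.0·2.5 = 4.3326
R = v/ω = 1.5/1.0 = 1.5000
x' = 4 + 1.5000·(sin 4.3326 − sin 1.8326) = 1.1580
y' = -3 − 1.5000·(cos 4.3326 − cos 1.8326) = -2.8321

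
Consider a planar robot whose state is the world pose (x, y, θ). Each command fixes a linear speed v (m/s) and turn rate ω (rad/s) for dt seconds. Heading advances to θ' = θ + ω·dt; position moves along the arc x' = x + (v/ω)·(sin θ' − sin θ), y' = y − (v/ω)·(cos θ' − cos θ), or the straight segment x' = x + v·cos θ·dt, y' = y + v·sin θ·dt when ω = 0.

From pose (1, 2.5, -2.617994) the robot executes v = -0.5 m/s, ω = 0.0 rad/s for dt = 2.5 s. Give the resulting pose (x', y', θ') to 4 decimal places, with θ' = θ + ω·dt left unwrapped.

θ' = -2.6180 + 0.0·2.5 = -2.6180
ω = 0 → straight: x' = 1 + -0.5·cos(-2.6180)·2.5 = 2.0825
y' = 2.5 + -0.5·sin(-2.6180)·2.5 = 3.1250

(2.0825, 3.1250, -2.6180)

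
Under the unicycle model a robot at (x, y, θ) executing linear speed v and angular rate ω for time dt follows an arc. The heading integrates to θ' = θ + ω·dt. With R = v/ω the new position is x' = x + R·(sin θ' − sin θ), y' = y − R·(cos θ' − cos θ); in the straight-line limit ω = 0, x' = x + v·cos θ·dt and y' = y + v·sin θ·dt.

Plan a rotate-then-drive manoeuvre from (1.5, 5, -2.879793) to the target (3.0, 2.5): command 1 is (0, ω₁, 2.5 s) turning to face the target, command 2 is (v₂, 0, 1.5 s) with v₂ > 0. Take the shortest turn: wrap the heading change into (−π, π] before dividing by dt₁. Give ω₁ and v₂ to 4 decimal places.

heading to target = atan2(2.5−5, 3−1.5) = -1.0304
Δθ = wrap(-1.0304 − -2.8798) = 1.8494; ω₁ = Δθ/dt₁ = 0.7398
distance = √((3−1.5)² + (2.5−5)²) = 2.9155; v₂ = distance/dt₂ = 1.9437

ω₁ = 0.7398, v₂ = 1.9437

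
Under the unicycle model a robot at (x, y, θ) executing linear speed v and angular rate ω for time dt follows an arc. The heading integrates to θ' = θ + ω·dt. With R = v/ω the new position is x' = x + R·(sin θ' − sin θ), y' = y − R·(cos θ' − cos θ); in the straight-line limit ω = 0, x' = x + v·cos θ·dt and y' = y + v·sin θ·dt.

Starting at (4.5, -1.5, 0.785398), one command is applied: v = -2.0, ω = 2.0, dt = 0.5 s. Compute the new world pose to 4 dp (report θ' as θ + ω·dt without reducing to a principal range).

θ' = 0.7854 + 2.0·0.5 = 1.7854
R = v/ω = -2.0/2.0 = -1.0000
x' = 4.5 + -1.0000·(sin 1.7854 − sin 0.7854) = 4.2300
y' = -1.5 − -1.0000·(cos 1.7854 − cos 0.7854) = -2.4201

(4.2300, -2.4201, 1.7854)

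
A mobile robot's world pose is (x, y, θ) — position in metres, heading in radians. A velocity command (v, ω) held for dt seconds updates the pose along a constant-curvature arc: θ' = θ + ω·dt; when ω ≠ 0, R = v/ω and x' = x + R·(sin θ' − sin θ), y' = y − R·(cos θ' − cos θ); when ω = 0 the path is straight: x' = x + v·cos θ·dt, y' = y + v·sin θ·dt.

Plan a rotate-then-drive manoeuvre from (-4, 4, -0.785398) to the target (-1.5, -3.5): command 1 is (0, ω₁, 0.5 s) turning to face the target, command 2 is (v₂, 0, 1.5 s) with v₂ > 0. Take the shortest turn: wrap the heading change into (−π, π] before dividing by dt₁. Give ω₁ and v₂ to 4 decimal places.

heading to target = atan2(-3.5−4, -1.5−-4) = -1.2490
Δθ = wrap(-1.2490 − -0.7854) = -0.4636; ω₁ = Δθ/dt₁ = -0.9273
distance = √((-1.5−-4)² + (-3.5−4)²) = 7.9057; v₂ = distance/dt₂ = 5.2705

ω₁ = -0.9273, v₂ = 5.2705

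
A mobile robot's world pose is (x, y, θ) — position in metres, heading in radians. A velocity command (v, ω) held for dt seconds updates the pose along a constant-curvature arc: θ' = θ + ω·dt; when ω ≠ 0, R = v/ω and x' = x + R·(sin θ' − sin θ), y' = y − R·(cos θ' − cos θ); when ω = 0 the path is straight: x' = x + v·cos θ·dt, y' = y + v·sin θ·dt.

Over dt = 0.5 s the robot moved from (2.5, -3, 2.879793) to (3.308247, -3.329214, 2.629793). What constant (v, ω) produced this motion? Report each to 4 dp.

Δθ = 2.629793 − 2.879793 = -0.250000
ω = Δθ/dt = -0.250000/0.5 = -0.5000
R = Δx/(sin θ' − sin θ) = 3.5000
v = R·ω = 3.5000·-0.5000 = -1.7500

v = -1.7500, ω = -0.5000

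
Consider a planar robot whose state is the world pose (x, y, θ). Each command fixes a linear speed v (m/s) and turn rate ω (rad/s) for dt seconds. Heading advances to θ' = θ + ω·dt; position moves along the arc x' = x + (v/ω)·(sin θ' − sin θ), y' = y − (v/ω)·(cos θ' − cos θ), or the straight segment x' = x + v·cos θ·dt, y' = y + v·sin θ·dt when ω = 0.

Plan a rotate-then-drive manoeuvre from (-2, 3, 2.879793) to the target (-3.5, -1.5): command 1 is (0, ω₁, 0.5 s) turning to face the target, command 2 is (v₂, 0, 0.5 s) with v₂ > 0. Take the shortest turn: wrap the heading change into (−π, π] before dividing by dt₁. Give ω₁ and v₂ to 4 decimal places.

ω₁ = 3.0217, v₂ = 9.4868

heading to target = atan2(-1.5−3, -3.5−-2) = -1.8925
Δθ = wrap(-1.8925 − 2.8798) = 1.5108; ω₁ = Δθ/dt₁ = 3.0217
distance = √((-3.5−-2)² + (-1.5−3)²) = 4.7434; v₂ = distance/dt₂ = 9.4868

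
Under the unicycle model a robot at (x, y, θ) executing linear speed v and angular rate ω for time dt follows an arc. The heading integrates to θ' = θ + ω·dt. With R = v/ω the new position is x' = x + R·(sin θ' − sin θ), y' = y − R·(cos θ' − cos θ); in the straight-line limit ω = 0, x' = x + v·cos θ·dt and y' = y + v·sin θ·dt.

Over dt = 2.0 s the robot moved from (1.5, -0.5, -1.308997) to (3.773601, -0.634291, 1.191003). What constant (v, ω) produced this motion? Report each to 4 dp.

v = 1.5000, ω = 1.2500

Δθ = 1.191003 − -1.308997 = 2.500000
ω = Δθ/dt = 2.500000/2.0 = 1.2500
R = Δx/(sin θ' − sin θ) = 1.2000
v = R·ω = 1.2000·1.2500 = 1.5000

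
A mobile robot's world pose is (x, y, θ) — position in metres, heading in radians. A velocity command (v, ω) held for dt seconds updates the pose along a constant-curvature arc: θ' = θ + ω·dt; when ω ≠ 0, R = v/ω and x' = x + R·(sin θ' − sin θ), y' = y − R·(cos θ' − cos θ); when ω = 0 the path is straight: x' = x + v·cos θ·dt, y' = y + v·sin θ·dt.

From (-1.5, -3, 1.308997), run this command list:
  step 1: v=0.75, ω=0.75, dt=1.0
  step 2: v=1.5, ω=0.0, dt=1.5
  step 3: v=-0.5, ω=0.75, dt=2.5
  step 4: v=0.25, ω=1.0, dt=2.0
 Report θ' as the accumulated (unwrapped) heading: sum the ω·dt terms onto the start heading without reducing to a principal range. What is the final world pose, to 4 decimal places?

step 1: θ'=2.0590 (R=1.0000) → pose (-1.5827, -2.2721, 2.0590)
step 2: θ'=2.0590 (straight) → pose (-2.6381, -0.2850, 2.0590)
step 3: θ'=3.9340 (R=-0.6667) → pose (-1.5746, -0.4404, 3.9340)
step 4: θ'=5.9340 (R=0.2500) → pose (-1.4821, -0.8508, 5.9340)

(-1.4821, -0.8508, 5.9340)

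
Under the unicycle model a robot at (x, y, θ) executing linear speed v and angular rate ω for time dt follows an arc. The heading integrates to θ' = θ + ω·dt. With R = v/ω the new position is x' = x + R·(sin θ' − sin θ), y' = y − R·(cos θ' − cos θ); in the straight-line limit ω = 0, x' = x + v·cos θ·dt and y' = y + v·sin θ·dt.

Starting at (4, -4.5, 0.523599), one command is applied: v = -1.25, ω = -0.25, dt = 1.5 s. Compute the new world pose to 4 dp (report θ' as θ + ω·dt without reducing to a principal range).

(2.2403, -5.1148, 0.1486)

θ' = 0.5236 + -0.25·1.5 = 0.1486
R = v/ω = -1.25/-0.25 = 5.0000
x' = 4 + 5.0000·(sin 0.1486 − sin 0.5236) = 2.2403
y' = -4.5 − 5.0000·(cos 0.1486 − cos 0.5236) = -5.1148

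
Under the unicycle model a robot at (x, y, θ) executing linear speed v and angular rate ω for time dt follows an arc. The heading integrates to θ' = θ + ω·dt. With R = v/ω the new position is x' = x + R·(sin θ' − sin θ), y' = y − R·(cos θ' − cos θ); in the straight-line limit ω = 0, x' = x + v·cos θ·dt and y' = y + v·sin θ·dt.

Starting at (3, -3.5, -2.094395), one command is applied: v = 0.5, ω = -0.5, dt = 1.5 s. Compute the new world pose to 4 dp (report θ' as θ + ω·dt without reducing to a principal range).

θ' = -2.0944 + -0.5·1.5 = -2.8444
R = v/ω = 0.5/-0.5 = -1.0000
x' = 3 + -1.0000·(sin -2.8444 − sin -2.0944) = 2.4268
y' = -3.5 − -1.0000·(cos -2.8444 − cos -2.0944) = -3.9562

(2.4268, -3.9562, -2.8444)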